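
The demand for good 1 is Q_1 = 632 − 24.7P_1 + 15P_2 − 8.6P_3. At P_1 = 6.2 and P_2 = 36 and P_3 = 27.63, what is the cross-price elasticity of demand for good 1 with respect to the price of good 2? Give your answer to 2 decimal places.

0.69

At P_1 = 6.2 and P_2 = 36 and P_3 = 27.63: Q_1 = 781.242.
∂Q_1/∂P_2 = 15.
ε = (∂Q_1/∂P_2)(P_2/Q_1) = 15 × (36/781.242) ≈ 0.69.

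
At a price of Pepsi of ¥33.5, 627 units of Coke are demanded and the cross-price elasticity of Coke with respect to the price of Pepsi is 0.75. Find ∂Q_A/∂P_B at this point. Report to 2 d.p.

ε = (∂Q_A/∂P_B)·(P_B/Q_A) ⇒ ∂Q_A/∂P_B = ε·Q_A/P_B = 0.75 × 627/33.5 ≈ 14.04.

14.04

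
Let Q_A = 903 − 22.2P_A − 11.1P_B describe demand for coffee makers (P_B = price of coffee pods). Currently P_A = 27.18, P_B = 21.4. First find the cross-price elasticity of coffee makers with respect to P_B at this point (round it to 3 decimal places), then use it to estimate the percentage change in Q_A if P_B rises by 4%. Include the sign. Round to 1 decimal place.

-15.3%

At P_A = 27.18, P_B = 21.4: Q_A = 62.064.
∂Q_A/∂P_B = -11.1.
ε = (∂Q_A/∂P_B)(P_B/Q_A) = -11.1000 × 21.4/62.064 ≈ -3.827.
%ΔQ_A ≈ ε × %ΔP_B = -3.827 × (4%) = -15.3%.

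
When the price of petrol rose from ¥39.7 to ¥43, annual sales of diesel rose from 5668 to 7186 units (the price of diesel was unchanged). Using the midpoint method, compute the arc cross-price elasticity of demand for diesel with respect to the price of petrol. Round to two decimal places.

ΔQ_A = 7186 − 5668 = 1518; ΔP_B = 43 − 39.7 = 3.3.
Midpoints: Q̄_A = 6427.0, P̄_B = 41.35.
ε = (ΔQ_A/Q̄_A)/(ΔP_B/P̄_B) = (1518/6427.0)/(3.3/41.35) ≈ 2.96.
ε > 0: diesel and petrol are substitutes.

2.96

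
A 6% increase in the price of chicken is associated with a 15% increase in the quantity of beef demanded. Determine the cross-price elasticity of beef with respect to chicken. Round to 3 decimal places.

2.500

ε = (%ΔQ of beef) / (%ΔP of chicken) = (15%) / (6%) ≈ 2.500.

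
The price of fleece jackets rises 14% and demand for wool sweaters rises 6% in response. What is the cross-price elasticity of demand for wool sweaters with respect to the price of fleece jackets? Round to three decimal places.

ε = (%ΔQ of wool sweaters) / (%ΔP of fleece jackets) = (6%) / (14%) ≈ 0.429.
Positive cross-price elasticity: substitutes.

0.429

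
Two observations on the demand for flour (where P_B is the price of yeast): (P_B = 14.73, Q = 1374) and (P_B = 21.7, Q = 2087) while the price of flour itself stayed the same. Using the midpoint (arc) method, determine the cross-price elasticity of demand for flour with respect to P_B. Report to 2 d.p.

ΔQ_A = 2087 − 1374 = 713; ΔP_B = 21.7 − 14.73 = 6.97.
Midpoints: Q̄_A = 1730.5, P̄_B = 18.21.
ε = (ΔQ_A/Q̄_A)/(ΔP_B/P̄_B) = (713/1730.5)/(6.97/18.21) ≈ 1.08.
ε > 0: flour and yeast are substitutes.

1.08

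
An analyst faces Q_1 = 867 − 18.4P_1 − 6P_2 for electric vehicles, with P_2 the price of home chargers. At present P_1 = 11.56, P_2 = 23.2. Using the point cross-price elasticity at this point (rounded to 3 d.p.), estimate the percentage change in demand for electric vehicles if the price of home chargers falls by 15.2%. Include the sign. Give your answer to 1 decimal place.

4.1%

At P_1 = 11.56, P_2 = 23.2: Q_1 = 515.096.
∂Q_1/∂P_2 = -6.
ε = (∂Q_1/∂P_2)(P_2/Q_1) = -6.0000 × 23.2/515.096 ≈ -0.270.
%ΔQ_1 ≈ ε × %ΔP_2 = -0.270 × (-15.2%) = 4.1%.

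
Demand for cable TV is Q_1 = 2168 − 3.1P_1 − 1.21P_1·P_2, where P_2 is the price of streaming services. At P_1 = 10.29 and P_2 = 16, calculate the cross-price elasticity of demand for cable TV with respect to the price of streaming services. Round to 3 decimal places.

-0.103

At P_1 = 10.29 and P_2 = 16: Q_1 = 1936.887.
∂Q_1/∂P_2 = -1.21P_1 = -1.21(10.29) = -12.4509.
ε = (∂Q_1/∂P_2)(P_2/Q_1) = -12.4509 × (16/1936.887) ≈ -0.103.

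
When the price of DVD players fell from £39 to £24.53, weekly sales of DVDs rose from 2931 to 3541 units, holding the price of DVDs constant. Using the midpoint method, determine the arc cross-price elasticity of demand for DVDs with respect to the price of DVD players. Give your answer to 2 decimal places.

-0.41

ΔQ_A = 3541 − 2931 = 610; ΔP_B = 24.53 − 39 = -14.47.
Midpoints: Q̄_A = 3236.0, P̄_B = 31.77.
ε = (ΔQ_A/Q̄_A)/(ΔP_B/P̄_B) = (610/3236.0)/(-14.47/31.77) ≈ -0.41.
ε < 0: DVDs and DVD players are complements.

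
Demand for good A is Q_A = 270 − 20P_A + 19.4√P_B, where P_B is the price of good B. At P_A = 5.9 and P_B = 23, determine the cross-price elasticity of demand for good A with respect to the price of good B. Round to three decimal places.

At P_A = 5.9 and P_B = 23: Q_A = 245.039.
∂Q_A/∂P_B = 19.4/(2√P_B) = 19.4/(2√23) = 2.0226.
ε = (∂Q_A/∂P_B)(P_B/Q_A) = 2.0226 × (23/245.039) ≈ 0.190.
ε > 0: substitutes.

0.190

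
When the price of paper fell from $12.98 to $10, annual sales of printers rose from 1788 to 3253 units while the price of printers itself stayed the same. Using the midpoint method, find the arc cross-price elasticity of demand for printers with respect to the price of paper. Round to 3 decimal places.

-2.241

ΔQ_A = 3253 − 1788 = 1465; ΔP_B = 10 − 12.98 = -2.98.
Midpoints: Q̄_A = 2520.5, P̄_B = 11.49.
ε = (ΔQ_A/Q̄_A)/(ΔP_B/P̄_B) = (1465/2520.5)/(-2.98/11.49) ≈ -2.241.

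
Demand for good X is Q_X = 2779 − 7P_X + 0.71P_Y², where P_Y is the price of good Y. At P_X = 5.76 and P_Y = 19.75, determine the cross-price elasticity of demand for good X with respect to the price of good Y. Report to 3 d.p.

At P_X = 5.76 and P_Y = 19.75: Q_X = 3015.624.
∂Q_X/∂P_Y = 1.42P_Y = 1.42(19.75) = 28.0450.
ε = (∂Q_X/∂P_Y)(P_Y/Q_X) = 28.0450 × (19.75/3015.624) ≈ 0.184.

0.184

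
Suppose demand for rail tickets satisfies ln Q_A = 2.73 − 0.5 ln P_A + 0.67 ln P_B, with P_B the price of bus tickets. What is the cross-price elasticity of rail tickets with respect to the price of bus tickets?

0.67

In a log-linear (constant-elasticity) demand function, the coefficient on ln P_B is the cross-price elasticity.
ε = 0.67. Positive, so rail tickets and bus tickets are substitutes.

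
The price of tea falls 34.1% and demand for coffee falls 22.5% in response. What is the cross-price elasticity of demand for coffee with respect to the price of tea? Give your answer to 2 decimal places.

ε = (%ΔQ of coffee) / (%ΔP of tea) = (-22.5%) / (-34.1%) ≈ 0.66.

0.66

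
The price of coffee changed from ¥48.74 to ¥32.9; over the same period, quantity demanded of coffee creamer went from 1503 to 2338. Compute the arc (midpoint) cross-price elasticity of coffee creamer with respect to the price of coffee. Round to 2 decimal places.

-1.12

ΔQ_A = 2338 − 1503 = 835; ΔP_B = 32.9 − 48.74 = -15.84.
Midpoints: Q̄_A = 1920.5, P̄_B = 40.82.
ε = (ΔQ_A/Q̄_A)/(ΔP_B/P̄_B) = (835/1920.5)/(-15.84/40.82) ≈ -1.12.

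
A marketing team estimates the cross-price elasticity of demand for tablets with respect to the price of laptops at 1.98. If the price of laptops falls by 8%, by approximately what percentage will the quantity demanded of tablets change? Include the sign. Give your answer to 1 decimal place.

-15.8%

%ΔQ ≈ ε × %ΔP of laptops = 1.98 × (-8%) = -15.8%.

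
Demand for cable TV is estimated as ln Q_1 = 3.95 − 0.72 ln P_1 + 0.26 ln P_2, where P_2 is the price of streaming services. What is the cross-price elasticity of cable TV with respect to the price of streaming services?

In a log-linear (constant-elasticity) demand function, the coefficient on ln P_2 is the cross-price elasticity.
ε = 0.26. Positive, so cable TV and streaming services are substitutes.

0.26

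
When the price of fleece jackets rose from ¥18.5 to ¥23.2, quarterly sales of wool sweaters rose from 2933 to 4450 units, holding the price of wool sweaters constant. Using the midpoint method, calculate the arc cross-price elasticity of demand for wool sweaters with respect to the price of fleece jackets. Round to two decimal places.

ΔQ_A = 4450 − 2933 = 1517; ΔP_B = 23.2 − 18.5 = 4.7.
Midpoints: Q̄_A = 3691.5, P̄_B = 20.85.
ε = (ΔQ_A/Q̄_A)/(ΔP_B/P̄_B) = (1517/3691.5)/(4.7/20.85) ≈ 1.82.
ε > 0: wool sweaters and fleece jackets are substitutes.

1.82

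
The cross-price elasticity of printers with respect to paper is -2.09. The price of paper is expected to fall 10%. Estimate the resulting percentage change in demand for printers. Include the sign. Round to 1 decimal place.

%ΔQ ≈ ε × %ΔP of paper = -2.09 × (-10%) = 20.9%.
Demand for printers rises by about 20.9%.

20.9%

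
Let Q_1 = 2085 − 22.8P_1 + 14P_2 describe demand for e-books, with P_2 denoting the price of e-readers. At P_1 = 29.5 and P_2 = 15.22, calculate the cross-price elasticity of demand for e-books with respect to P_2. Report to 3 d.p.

0.131

At P_1 = 29.5 and P_2 = 15.22: Q_1 = 1625.48.
∂Q_1/∂P_2 = 14.
ε = (∂Q_1/∂P_2)(P_2/Q_1) = 14 × (15.22/1625.48) ≈ 0.131.
Since ε > 0, e-books and e-readers are substitutes.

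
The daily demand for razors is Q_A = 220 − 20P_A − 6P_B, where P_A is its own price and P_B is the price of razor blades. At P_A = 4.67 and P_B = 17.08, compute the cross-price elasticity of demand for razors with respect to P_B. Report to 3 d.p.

At P_A = 4.67 and P_B = 17.08: Q_A = 24.12.
∂Q_A/∂P_B = -6.
ε = (∂Q_A/∂P_B)(P_B/Q_A) = -6 × (17.08/24.12) ≈ -4.249.

-4.249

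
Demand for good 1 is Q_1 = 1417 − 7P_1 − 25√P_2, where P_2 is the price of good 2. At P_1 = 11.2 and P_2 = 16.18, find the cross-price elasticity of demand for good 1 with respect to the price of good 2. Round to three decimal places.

-0.041

At P_1 = 11.2 and P_2 = 16.18: Q_1 = 1238.039.
∂Q_1/∂P_2 = -25/(2√P_2) = -25/(2√16.18) = -3.1076.
ε = (∂Q_1/∂P_2)(P_2/Q_1) = -3.1076 × (16.18/1238.039) ≈ -0.041.
ε < 0: complements.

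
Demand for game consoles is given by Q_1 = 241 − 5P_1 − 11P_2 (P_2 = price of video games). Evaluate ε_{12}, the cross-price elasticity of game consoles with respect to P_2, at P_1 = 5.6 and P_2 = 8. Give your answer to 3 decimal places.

-0.704

At P_1 = 5.6 and P_2 = 8: Q_1 = 125.
∂Q_1/∂P_2 = -11.
ε = (∂Q_1/∂P_2)(P_2/Q_1) = -11 × (8/125) ≈ -0.704.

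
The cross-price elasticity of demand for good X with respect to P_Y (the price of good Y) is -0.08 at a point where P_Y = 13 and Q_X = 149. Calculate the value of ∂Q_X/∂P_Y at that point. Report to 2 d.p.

ε = (∂Q_X/∂P_Y)·(P_Y/Q_X) ⇒ ∂Q_X/∂P_Y = ε·Q_X/P_Y = -0.08 × 149/13 ≈ -0.92.

-0.92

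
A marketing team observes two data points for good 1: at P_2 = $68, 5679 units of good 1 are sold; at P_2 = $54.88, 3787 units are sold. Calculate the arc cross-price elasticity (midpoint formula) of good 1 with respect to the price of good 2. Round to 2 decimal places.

ΔQ_1 = 3787 − 5679 = -1892; ΔP_2 = 54.88 − 68 = -13.12.
Midpoints: Q̄_1 = 4733.0, P̄_2 = 61.44.
ε = (ΔQ_1/Q̄_1)/(ΔP_2/P̄_2) = (-1892/4733.0)/(-13.12/61.44) ≈ 1.87.

1.87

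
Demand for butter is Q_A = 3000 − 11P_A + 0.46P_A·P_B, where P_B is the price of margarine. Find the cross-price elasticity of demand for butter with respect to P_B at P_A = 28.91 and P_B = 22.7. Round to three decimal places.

At P_A = 28.91 and P_B = 22.7: Q_A = 2983.868.
∂Q_A/∂P_B = 0.46P_A = 0.46(28.91) = 13.2986.
ε = (∂Q_A/∂P_B)(P_B/Q_A) = 13.2986 × (22.7/2983.868) ≈ 0.101.

0.101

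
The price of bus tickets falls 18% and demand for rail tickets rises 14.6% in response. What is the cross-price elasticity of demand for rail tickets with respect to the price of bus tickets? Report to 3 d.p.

-0.811

ε = (%ΔQ of rail tickets) / (%ΔP of bus tickets) = (14.6%) / (-18%) ≈ -0.811.
Negative cross-price elasticity: complements.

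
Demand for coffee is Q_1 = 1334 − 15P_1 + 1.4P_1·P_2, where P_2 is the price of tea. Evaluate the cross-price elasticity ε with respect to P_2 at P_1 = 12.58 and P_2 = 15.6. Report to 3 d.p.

At P_1 = 12.58 and P_2 = 15.6: Q_1 = 1420.047.
∂Q_1/∂P_2 = 1.4P_1 = 1.4(12.58) = 17.6120.
ε = (∂Q_1/∂P_2)(P_2/Q_1) = 17.6120 × (15.6/1420.047) ≈ 0.193.
ε > 0: substitutes.

0.193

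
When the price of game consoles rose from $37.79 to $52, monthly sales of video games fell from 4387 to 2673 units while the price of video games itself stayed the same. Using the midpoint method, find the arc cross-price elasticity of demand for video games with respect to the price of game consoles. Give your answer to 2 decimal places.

-1.53

ΔQ_A = 2673 − 4387 = -1714; ΔP_B = 52 − 37.79 = 14.21.
Midpoints: Q̄_A = 3530.0, P̄_B = 44.89.
ε = (ΔQ_A/Q̄_A)/(ΔP_B/P̄_B) = (-1714/3530.0)/(14.21/44.89) ≈ -1.53.
ε < 0: video games and game consoles are complements.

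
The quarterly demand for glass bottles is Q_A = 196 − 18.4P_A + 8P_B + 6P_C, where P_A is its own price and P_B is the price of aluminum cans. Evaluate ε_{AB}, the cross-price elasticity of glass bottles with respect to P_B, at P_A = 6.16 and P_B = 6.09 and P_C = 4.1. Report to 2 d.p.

0.31

At P_A = 6.16 and P_B = 6.09 and P_C = 4.1: Q_A = 155.976.
∂Q_A/∂P_B = 8.
ε = (∂Q_A/∂P_B)(P_B/Q_A) = 8 × (6.09/155.976) ≈ 0.31.
Since ε > 0, glass bottles and aluminum cans are substitutes.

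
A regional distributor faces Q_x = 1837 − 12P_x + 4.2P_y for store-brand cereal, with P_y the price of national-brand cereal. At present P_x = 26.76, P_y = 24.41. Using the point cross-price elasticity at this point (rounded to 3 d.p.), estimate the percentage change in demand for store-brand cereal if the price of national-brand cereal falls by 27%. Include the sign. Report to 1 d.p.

-1.7%

At P_x = 26.76, P_y = 24.41: Q_x = 1618.402.
∂Q_x/∂P_y = 4.2.
ε = (∂Q_x/∂P_y)(P_y/Q_x) = 4.2000 × 24.41/1618.402 ≈ 0.063.
%ΔQ_x ≈ ε × %ΔP_y = 0.063 × (-27%) = -1.7%.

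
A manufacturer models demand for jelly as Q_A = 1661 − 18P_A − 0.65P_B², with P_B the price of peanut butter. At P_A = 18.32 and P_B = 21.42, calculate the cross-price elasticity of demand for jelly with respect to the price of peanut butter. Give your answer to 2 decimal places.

-0.58

At P_A = 18.32 and P_B = 21.42: Q_A = 1033.009.
∂Q_A/∂P_B = -1.3P_B = -1.3(21.42) = -27.8460.
ε = (∂Q_A/∂P_B)(P_B/Q_A) = -27.8460 × (21.42/1033.009) ≈ -0.58.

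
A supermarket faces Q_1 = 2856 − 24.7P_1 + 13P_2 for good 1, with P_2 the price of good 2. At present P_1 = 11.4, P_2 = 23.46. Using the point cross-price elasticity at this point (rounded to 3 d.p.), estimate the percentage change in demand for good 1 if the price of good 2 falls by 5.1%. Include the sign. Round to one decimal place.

-0.5%

At P_1 = 11.4, P_2 = 23.46: Q_1 = 2879.4.
∂Q_1/∂P_2 = 13.
ε = (∂Q_1/∂P_2)(P_2/Q_1) = 13.0000 × 23.46/2879.4 ≈ 0.106.
%ΔQ_1 ≈ ε × %ΔP_2 = 0.106 × (-5.1%) = -0.5%.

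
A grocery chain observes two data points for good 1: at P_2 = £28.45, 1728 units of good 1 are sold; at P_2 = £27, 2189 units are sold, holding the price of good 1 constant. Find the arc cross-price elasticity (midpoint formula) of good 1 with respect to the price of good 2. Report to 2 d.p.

-4.50

ΔQ_1 = 2189 − 1728 = 461; ΔP_2 = 27 − 28.45 = -1.45.
Midpoints: Q̄_1 = 1958.5, P̄_2 = 27.73.
ε = (ΔQ_1/Q̄_1)/(ΔP_2/P̄_2) = (461/1958.5)/(-1.45/27.73) ≈ -4.50.
ε < 0: good 1 and good 2 are complements.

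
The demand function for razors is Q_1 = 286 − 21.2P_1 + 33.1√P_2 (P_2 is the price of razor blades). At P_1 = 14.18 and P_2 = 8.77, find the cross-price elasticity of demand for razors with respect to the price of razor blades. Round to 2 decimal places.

0.59

At P_1 = 14.18 and P_2 = 8.77: Q_1 = 83.407.
∂Q_1/∂P_2 = 33.1/(2√P_2) = 33.1/(2√8.77) = 5.5885.
ε = (∂Q_1/∂P_2)(P_2/Q_1) = 5.5885 × (8.77/83.407) ≈ 0.59.
ε > 0: substitutes.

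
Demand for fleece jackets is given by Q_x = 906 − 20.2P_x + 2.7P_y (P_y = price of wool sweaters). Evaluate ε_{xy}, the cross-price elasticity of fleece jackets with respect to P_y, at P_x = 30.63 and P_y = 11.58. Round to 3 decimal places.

0.098

At P_x = 30.63 and P_y = 11.58: Q_x = 318.54.
∂Q_x/∂P_y = 2.7.
ε = (∂Q_x/∂P_y)(P_y/Q_x) = 2.7 × (11.58/318.54) ≈ 0.098.
Since ε > 0, fleece jackets and wool sweaters are substitutes.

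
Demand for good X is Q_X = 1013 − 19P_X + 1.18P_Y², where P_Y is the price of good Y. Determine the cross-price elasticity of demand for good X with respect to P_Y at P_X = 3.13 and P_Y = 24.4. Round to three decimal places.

At P_X = 3.13 and P_Y = 24.4: Q_X = 1656.055.
∂Q_X/∂P_Y = 2.36P_Y = 2.36(24.4) = 57.5840.
ε = (∂Q_X/∂P_Y)(P_Y/Q_X) = 57.5840 × (24.4/1656.055) ≈ 0.848.

0.848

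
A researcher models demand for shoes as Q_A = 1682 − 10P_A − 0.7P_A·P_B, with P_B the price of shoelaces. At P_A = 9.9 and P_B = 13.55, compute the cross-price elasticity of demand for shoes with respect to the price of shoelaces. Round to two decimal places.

At P_A = 9.9 and P_B = 13.55: Q_A = 1489.099.
∂Q_A/∂P_B = -0.7P_A = -0.7(9.9) = -6.9300.
ε = (∂Q_A/∂P_B)(P_B/Q_A) = -6.9300 × (13.55/1489.099) ≈ -0.06.

-0.06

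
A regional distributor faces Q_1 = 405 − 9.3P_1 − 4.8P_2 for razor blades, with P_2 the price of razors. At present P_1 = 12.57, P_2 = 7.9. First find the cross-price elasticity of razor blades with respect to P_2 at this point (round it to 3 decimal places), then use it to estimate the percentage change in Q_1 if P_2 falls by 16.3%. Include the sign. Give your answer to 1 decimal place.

2.5%

At P_1 = 12.57, P_2 = 7.9: Q_1 = 250.179.
∂Q_1/∂P_2 = -4.8.
ε = (∂Q_1/∂P_2)(P_2/Q_1) = -4.8000 × 7.9/250.179 ≈ -0.152.
%ΔQ_1 ≈ ε × %ΔP_2 = -0.152 × (-16.3%) = 2.5%.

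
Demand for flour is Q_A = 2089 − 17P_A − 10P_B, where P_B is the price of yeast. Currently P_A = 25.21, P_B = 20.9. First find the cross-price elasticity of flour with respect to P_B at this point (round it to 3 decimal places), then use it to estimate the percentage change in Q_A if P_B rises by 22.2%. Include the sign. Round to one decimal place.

At P_A = 25.21, P_B = 20.9: Q_A = 1451.43.
∂Q_A/∂P_B = -10.
ε = (∂Q_A/∂P_B)(P_B/Q_A) = -10.0000 × 20.9/1451.43 ≈ -0.144.
%ΔQ_A ≈ ε × %ΔP_B = -0.144 × (22.2%) = -3.2%.

-3.2%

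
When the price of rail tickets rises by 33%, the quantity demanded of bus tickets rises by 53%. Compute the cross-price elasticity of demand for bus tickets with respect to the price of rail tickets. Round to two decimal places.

1.61

ε = (%ΔQ of bus tickets) / (%ΔP of rail tickets) = (53%) / (33%) ≈ 1.61.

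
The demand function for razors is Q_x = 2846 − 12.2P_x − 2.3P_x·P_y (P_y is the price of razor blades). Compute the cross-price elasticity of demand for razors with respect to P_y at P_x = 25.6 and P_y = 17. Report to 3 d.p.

-0.653

At P_x = 25.6 and P_y = 17: Q_x = 1532.72.
∂Q_x/∂P_y = -2.3P_x = -2.3(25.6) = -58.8800.
ε = (∂Q_x/∂P_y)(P_y/Q_x) = -58.8800 × (17/1532.72) ≈ -0.653.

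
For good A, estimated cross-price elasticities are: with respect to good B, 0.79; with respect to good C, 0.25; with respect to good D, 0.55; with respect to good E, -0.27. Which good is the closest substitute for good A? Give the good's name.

Substitutes have ε > 0. Among the positive values, 0.79 (good B) is largest.

good B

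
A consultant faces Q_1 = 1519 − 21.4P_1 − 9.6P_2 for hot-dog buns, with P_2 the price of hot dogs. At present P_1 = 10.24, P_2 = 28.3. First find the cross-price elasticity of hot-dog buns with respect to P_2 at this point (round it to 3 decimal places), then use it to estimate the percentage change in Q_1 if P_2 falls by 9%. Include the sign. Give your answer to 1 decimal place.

At P_1 = 10.24, P_2 = 28.3: Q_1 = 1028.184.
∂Q_1/∂P_2 = -9.6.
ε = (∂Q_1/∂P_2)(P_2/Q_1) = -9.6000 × 28.3/1028.184 ≈ -0.264.
%ΔQ_1 ≈ ε × %ΔP_2 = -0.264 × (-9%) = 2.4%.

2.4%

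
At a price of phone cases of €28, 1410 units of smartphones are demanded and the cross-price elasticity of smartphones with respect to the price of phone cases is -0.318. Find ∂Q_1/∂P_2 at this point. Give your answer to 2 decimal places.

-16.01

ε = (∂Q_1/∂P_2)·(P_2/Q_1) ⇒ ∂Q_1/∂P_2 = ε·Q_1/P_2 = -0.318 × 1410/28 ≈ -16.01.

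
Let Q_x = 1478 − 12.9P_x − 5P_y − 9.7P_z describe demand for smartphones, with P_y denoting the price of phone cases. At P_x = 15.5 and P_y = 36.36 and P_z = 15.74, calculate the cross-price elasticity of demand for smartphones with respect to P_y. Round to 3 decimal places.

-0.193

At P_x = 15.5 and P_y = 36.36 and P_z = 15.74: Q_x = 943.572.
∂Q_x/∂P_y = -5.
ε = (∂Q_x/∂P_y)(P_y/Q_x) = -5 × (36.36/943.572) ≈ -0.193.
Since ε < 0, smartphones and phone cases are complements.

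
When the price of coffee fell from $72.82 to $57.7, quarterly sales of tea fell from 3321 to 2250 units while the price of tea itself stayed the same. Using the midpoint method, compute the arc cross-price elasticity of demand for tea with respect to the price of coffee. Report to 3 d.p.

ΔQ_A = 2250 − 3321 = -1071; ΔP_B = 57.7 − 72.82 = -15.12.
Midpoints: Q̄_A = 2785.5, P̄_B = 65.26.
ε = (ΔQ_A/Q̄_A)/(ΔP_B/P̄_B) = (-1071/2785.5)/(-15.12/65.26) ≈ 1.660.
ε > 0: tea and coffee are substitutes.

1.660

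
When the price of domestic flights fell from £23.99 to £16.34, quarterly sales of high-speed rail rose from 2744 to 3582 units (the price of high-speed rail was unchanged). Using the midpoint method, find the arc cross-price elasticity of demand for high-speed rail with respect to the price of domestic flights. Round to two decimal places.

-0.70

ΔQ_A = 3582 − 2744 = 838; ΔP_B = 16.34 − 23.99 = -7.65.
Midpoints: Q̄_A = 3163.0, P̄_B = 20.16.
ε = (ΔQ_A/Q̄_A)/(ΔP_B/P̄_B) = (838/3163.0)/(-7.65/20.16) ≈ -0.70.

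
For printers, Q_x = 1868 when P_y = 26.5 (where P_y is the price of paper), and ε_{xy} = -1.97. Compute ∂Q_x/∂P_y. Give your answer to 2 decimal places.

ε = (∂Q_x/∂P_y)·(P_y/Q_x) ⇒ ∂Q_x/∂P_y = ε·Q_x/P_y = -1.97 × 1868/26.5 ≈ -138.87.

-138.87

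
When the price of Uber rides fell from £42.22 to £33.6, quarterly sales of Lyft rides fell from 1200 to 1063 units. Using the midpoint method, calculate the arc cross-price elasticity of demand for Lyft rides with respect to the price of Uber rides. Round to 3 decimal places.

ΔQ_A = 1063 − 1200 = -137; ΔP_B = 33.6 − 42.22 = -8.62.
Midpoints: Q̄_A = 1131.5, P̄_B = 37.91.
ε = (ΔQ_A/Q̄_A)/(ΔP_B/P̄_B) = (-137/1131.5)/(-8.62/37.91) ≈ 0.532.

0.532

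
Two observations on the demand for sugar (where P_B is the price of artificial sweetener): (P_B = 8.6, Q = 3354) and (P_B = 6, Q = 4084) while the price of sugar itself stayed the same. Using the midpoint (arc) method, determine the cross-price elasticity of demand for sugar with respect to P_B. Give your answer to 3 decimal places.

-0.551

ΔQ_A = 4084 − 3354 = 730; ΔP_B = 6 − 8.6 = -2.6.
Midpoints: Q̄_A = 3719.0, P̄_B = 7.30.
ε = (ΔQ_A/Q̄_A)/(ΔP_B/P̄_B) = (730/3719.0)/(-2.6/7.30) ≈ -0.551.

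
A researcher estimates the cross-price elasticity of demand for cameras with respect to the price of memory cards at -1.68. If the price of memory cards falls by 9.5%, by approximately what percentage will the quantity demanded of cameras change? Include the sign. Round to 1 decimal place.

%ΔQ ≈ ε × %ΔP of memory cards = -1.68 × (-9.5%) = 16.0%.
Demand for cameras rises by about 16.0%.

16.0%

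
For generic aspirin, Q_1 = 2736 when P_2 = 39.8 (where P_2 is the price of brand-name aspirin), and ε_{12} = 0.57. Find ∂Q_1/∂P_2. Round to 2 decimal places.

39.18

ε = (∂Q_1/∂P_2)·(P_2/Q_1) ⇒ ∂Q_1/∂P_2 = ε·Q_1/P_2 = 0.57 × 2736/39.8 ≈ 39.18.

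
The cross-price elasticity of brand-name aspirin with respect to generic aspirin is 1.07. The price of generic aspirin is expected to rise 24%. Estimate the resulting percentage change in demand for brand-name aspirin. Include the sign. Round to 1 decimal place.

25.7%

%ΔQ ≈ ε × %ΔP of generic aspirin = 1.07 × (24%) = 25.7%.
Demand for brand-name aspirin rises by about 25.7%.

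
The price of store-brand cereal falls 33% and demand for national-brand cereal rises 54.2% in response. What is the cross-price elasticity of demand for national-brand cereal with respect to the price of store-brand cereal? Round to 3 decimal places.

-1.642

ε = (%ΔQ of national-brand cereal) / (%ΔP of store-brand cereal) = (54.2%) / (-33%) ≈ -1.642.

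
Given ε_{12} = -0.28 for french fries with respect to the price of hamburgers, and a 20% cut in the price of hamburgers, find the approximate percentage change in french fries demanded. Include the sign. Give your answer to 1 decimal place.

%ΔQ ≈ ε × %ΔP of hamburgers = -0.28 × (-20%) = 5.6%.

5.6%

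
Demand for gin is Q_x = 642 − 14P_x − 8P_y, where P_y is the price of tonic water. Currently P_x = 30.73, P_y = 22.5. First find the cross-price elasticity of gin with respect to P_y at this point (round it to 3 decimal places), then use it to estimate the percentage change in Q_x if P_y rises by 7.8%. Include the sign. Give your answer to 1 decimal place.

At P_x = 30.73, P_y = 22.5: Q_x = 31.78.
∂Q_x/∂P_y = -8.
ε = (∂Q_x/∂P_y)(P_y/Q_x) = -8.0000 × 22.5/31.78 ≈ -5.664.
%ΔQ_x ≈ ε × %ΔP_y = -5.664 × (7.8%) = -44.2%.

-44.2%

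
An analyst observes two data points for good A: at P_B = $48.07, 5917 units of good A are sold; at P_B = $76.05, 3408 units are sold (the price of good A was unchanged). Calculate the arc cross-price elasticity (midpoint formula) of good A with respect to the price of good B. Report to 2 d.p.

ΔQ_A = 3408 − 5917 = -2509; ΔP_B = 76.05 − 48.07 = 27.98.
Midpoints: Q̄_A = 4662.5, P̄_B = 62.06.
ε = (ΔQ_A/Q̄_A)/(ΔP_B/P̄_B) = (-2509/4662.5)/(27.98/62.06) ≈ -1.19.
ε < 0: good A and good B are complements.

-1.19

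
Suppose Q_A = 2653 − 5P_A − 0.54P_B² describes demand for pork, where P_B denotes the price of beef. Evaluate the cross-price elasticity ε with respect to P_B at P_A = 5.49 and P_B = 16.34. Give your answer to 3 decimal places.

At P_A = 5.49 and P_B = 16.34: Q_A = 2481.372.
∂Q_A/∂P_B = -1.08P_B = -1.08(16.34) = -17.6472.
ε = (∂Q_A/∂P_B)(P_B/Q_A) = -17.6472 × (16.34/2481.372) ≈ -0.116.
ε < 0: complements.

-0.116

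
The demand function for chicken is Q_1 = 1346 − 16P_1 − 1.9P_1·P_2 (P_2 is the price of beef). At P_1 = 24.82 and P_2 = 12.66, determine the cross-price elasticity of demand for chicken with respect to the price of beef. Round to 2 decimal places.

At P_1 = 24.82 and P_2 = 12.66: Q_1 = 351.860.
∂Q_1/∂P_2 = -1.9P_1 = -1.9(24.82) = -47.1580.
ε = (∂Q_1/∂P_2)(P_2/Q_1) = -47.1580 × (12.66/351.860) ≈ -1.70.

-1.70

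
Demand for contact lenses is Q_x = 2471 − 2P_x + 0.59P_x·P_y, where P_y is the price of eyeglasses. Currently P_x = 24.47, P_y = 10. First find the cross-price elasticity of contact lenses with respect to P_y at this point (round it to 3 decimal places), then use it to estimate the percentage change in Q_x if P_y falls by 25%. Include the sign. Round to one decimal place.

At P_x = 24.47, P_y = 10: Q_x = 2566.433.
∂Q_x/∂P_y = 0.59P_x = 14.4373.
ε = (∂Q_x/∂P_y)(P_y/Q_x) = 14.4373 × 10/2566.433 ≈ 0.056.
%ΔQ_x ≈ ε × %ΔP_y = 0.056 × (-25%) = -1.4%.

-1.4%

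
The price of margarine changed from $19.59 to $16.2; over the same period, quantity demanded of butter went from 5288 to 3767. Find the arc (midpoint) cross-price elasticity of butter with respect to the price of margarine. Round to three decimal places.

ΔQ_A = 3767 − 5288 = -1521; ΔP_B = 16.2 − 19.59 = -3.39.
Midpoints: Q̄_A = 4527.5, P̄_B = 17.89.
ε = (ΔQ_A/Q̄_A)/(ΔP_B/P̄_B) = (-1521/4527.5)/(-3.39/17.89) ≈ 1.773.
ε > 0: butter and margarine are substitutes.

1.773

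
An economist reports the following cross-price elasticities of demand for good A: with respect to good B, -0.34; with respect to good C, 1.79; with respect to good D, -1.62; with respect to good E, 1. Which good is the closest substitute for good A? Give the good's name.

Substitutes have ε > 0. Among the positive values, 1.79 (good C) is largest.

good C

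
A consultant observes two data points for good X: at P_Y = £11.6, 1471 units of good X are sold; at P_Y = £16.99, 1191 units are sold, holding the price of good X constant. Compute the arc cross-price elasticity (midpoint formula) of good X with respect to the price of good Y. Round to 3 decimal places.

ΔQ_X = 1191 − 1471 = -280; ΔP_Y = 16.99 − 11.6 = 5.39.
Midpoints: Q̄_X = 1331.0, P̄_Y = 14.29.
ε = (ΔQ_X/Q̄_X)/(ΔP_Y/P̄_Y) = (-280/1331.0)/(5.39/14.29) ≈ -0.558.

-0.558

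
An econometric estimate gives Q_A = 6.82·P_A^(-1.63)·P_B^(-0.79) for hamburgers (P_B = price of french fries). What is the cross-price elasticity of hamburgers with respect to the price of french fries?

In a log-linear (constant-elasticity) demand function, the coefficient on the exponent of P_B is the cross-price elasticity.
ε = -0.79. Negative, so hamburgers and french fries are complements.

-0.79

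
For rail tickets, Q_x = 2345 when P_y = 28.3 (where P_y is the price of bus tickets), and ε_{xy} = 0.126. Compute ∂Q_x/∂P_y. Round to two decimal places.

10.44

ε = (∂Q_x/∂P_y)·(P_y/Q_x) ⇒ ∂Q_x/∂P_y = ε·Q_x/P_y = 0.126 × 2345/28.3 ≈ 10.44.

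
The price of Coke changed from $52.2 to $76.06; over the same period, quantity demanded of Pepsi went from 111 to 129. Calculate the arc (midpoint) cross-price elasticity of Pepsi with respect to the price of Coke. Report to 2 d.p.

ΔQ_A = 129 − 111 = 18; ΔP_B = 76.06 − 52.2 = 23.86.
Midpoints: Q̄_A = 120.0, P̄_B = 64.13.
ε = (ΔQ_A/Q̄_A)/(ΔP_B/P̄_B) = (18/120.0)/(23.86/64.13) ≈ 0.40.
ε > 0: Pepsi and Coke are substitutes.

0.40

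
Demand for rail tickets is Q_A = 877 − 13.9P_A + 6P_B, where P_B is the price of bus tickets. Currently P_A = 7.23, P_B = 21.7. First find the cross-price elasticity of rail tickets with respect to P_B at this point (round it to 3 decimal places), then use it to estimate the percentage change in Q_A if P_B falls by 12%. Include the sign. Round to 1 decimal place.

At P_A = 7.23, P_B = 21.7: Q_A = 906.703.
∂Q_A/∂P_B = 6.
ε = (∂Q_A/∂P_B)(P_B/Q_A) = 6.0000 × 21.7/906.703 ≈ 0.144.
%ΔQ_A ≈ ε × %ΔP_B = 0.144 × (-12%) = -1.7%.

-1.7%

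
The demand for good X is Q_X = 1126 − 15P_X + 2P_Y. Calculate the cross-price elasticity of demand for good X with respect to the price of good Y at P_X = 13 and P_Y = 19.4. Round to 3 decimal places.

0.040

At P_X = 13 and P_Y = 19.4: Q_X = 969.8.
∂Q_X/∂P_Y = 2.
ε = (∂Q_X/∂P_Y)(P_Y/Q_X) = 2 × (19.4/969.8) ≈ 0.040.
Since ε > 0, good X and good Y are substitutes.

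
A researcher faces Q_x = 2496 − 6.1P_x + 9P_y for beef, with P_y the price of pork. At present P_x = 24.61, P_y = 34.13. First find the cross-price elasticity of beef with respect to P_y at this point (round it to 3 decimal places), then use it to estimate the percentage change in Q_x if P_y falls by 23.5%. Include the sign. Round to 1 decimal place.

At P_x = 24.61, P_y = 34.13: Q_x = 2653.049.
∂Q_x/∂P_y = 9.
ε = (∂Q_x/∂P_y)(P_y/Q_x) = 9.0000 × 34.13/2653.049 ≈ 0.116.
%ΔQ_x ≈ ε × %ΔP_y = 0.116 × (-23.5%) = -2.7%.

-2.7%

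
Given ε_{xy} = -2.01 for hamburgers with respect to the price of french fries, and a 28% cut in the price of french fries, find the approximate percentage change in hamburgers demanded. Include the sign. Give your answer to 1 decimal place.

%ΔQ ≈ ε × %ΔP of french fries = -2.01 × (-28%) = 56.3%.
Demand for hamburgers rises by about 56.3%.

56.3%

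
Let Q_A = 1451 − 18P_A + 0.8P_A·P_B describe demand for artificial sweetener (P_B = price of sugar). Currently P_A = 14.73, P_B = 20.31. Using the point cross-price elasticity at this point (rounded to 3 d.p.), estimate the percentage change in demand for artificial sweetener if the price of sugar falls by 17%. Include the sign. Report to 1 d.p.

At P_A = 14.73, P_B = 20.31: Q_A = 1425.193.
∂Q_A/∂P_B = 0.8P_A = 11.7840.
ε = (∂Q_A/∂P_B)(P_B/Q_A) = 11.7840 × 20.31/1425.193 ≈ 0.168.
%ΔQ_A ≈ ε × %ΔP_B = 0.168 × (-17%) = -2.9%.

-2.9%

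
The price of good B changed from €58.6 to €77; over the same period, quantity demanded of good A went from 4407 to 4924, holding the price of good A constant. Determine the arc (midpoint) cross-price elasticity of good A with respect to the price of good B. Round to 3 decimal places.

0.408

ΔQ_A = 4924 − 4407 = 517; ΔP_B = 77 − 58.6 = 18.4.
Midpoints: Q̄_A = 4665.5, P̄_B = 67.80.
ε = (ΔQ_A/Q̄_A)/(ΔP_B/P̄_B) = (517/4665.5)/(18.4/67.80) ≈ 0.408.
ε > 0: good A and good B are substitutes.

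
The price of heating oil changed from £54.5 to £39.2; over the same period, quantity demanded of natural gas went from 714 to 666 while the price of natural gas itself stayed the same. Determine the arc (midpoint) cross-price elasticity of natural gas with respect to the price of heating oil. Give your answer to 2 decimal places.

0.21

ΔQ_A = 666 − 714 = -48; ΔP_B = 39.2 − 54.5 = -15.3.
Midpoints: Q̄_A = 690.0, P̄_B = 46.85.
ε = (ΔQ_A/Q̄_A)/(ΔP_B/P̄_B) = (-48/690.0)/(-15.3/46.85) ≈ 0.21.
ε > 0: natural gas and heating oil are substitutes.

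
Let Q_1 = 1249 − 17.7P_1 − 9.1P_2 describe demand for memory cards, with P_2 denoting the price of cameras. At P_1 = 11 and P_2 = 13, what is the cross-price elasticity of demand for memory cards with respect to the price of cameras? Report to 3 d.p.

-0.126

At P_1 = 11 and P_2 = 13: Q_1 = 936.
∂Q_1/∂P_2 = -9.1.
ε = (∂Q_1/∂P_2)(P_2/Q_1) = -9.1 × (13/936) ≈ -0.126.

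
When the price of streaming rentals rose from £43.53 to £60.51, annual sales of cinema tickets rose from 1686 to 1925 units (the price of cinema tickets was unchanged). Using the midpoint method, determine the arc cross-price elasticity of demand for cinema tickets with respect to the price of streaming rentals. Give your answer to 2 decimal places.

ΔQ_A = 1925 − 1686 = 239; ΔP_B = 60.51 − 43.53 = 16.98.
Midpoints: Q̄_A = 1805.5, P̄_B = 52.02.
ε = (ΔQ_A/Q̄_A)/(ΔP_B/P̄_B) = (239/1805.5)/(16.98/52.02) ≈ 0.41.

0.41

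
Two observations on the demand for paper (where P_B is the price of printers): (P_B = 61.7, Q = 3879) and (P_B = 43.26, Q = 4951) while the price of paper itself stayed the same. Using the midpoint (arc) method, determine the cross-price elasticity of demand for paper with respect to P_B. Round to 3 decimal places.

-0.691

ΔQ_A = 4951 − 3879 = 1072; ΔP_B = 43.26 − 61.7 = -18.44.
Midpoints: Q̄_A = 4415.0, P̄_B = 52.48.
ε = (ΔQ_A/Q̄_A)/(ΔP_B/P̄_B) = (1072/4415.0)/(-18.44/52.48) ≈ -0.691.
ε < 0: paper and printers are complements.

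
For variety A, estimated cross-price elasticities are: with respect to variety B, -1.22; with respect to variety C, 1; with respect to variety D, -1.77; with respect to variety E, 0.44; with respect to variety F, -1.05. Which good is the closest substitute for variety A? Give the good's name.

variety C

Substitutes have ε > 0. Among the positive values, 1 (variety C) is largest.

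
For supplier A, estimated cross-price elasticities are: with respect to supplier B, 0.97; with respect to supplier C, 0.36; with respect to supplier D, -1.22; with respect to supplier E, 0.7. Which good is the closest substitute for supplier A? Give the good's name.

supplier B

Substitutes have ε > 0. Among the positive values, 0.97 (supplier B) is largest.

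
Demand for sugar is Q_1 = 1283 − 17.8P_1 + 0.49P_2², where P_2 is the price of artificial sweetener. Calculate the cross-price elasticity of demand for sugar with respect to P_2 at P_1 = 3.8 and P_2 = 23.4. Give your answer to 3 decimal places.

At P_1 = 3.8 and P_2 = 23.4: Q_1 = 1483.664.
∂Q_1/∂P_2 = 0.98P_2 = 0.98(23.4) = 22.9320.
ε = (∂Q_1/∂P_2)(P_2/Q_1) = 22.9320 × (23.4/1483.664) ≈ 0.362.

0.362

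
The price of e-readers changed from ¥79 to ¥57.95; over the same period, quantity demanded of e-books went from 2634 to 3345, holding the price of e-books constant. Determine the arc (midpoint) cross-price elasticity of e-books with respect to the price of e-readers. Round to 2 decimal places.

ΔQ_A = 3345 − 2634 = 711; ΔP_B = 57.95 − 79 = -21.05.
Midpoints: Q̄_A = 2989.5, P̄_B = 68.47.
ε = (ΔQ_A/Q̄_A)/(ΔP_B/P̄_B) = (711/2989.5)/(-21.05/68.47) ≈ -0.77.
ε < 0: e-books and e-readers are complements.

-0.77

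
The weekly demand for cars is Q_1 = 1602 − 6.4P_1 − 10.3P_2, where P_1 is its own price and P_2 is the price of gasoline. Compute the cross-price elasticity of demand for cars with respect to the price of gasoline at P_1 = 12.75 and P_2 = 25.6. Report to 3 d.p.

At P_1 = 12.75 and P_2 = 25.6: Q_1 = 1256.72.
∂Q_1/∂P_2 = -10.3.
ε = (∂Q_1/∂P_2)(P_2/Q_1) = -10.3 × (25.6/1256.72) ≈ -0.210.
Since ε < 0, cars and gasoline are complements.

-0.210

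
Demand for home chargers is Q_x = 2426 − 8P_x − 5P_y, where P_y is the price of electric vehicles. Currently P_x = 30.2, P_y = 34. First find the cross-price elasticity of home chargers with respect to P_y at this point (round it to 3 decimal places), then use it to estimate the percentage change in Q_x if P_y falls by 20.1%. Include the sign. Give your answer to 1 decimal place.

1.7%

At P_x = 30.2, P_y = 34: Q_x = 2014.4.
∂Q_x/∂P_y = -5.
ε = (∂Q_x/∂P_y)(P_y/Q_x) = -5.0000 × 34/2014.4 ≈ -0.084.
%ΔQ_x ≈ ε × %ΔP_y = -0.084 × (-20.1%) = 1.7%.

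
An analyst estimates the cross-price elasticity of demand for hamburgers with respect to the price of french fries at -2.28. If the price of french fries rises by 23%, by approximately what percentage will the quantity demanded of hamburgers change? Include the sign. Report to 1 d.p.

-52.4%

%ΔQ ≈ ε × %ΔP of french fries = -2.28 × (23%) = -52.4%.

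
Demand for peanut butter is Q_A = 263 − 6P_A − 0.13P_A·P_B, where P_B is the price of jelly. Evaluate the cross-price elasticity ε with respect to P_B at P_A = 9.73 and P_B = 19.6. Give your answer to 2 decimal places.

-0.14

At P_A = 9.73 and P_B = 19.6: Q_A = 179.828.
∂Q_A/∂P_B = -0.13P_A = -0.13(9.73) = -1.2649.
ε = (∂Q_A/∂P_B)(P_B/Q_A) = -1.2649 × (19.6/179.828) ≈ -0.14.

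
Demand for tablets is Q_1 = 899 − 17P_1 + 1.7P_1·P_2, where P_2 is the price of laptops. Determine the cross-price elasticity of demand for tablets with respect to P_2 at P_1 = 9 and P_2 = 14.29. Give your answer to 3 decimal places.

0.227

At P_1 = 9 and P_2 = 14.29: Q_1 = 964.637.
∂Q_1/∂P_2 = 1.7P_1 = 1.7(9) = 15.3000.
ε = (∂Q_1/∂P_2)(P_2/Q_1) = 15.3000 × (14.29/964.637) ≈ 0.227.
ε > 0: substitutes.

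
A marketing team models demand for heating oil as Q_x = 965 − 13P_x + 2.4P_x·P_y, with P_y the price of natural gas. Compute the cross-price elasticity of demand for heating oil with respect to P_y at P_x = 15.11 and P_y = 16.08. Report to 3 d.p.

0.431

At P_x = 15.11 and P_y = 16.08: Q_x = 1351.695.
∂Q_x/∂P_y = 2.4P_x = 2.4(15.11) = 36.2640.
ε = (∂Q_x/∂P_y)(P_y/Q_x) = 36.2640 × (16.08/1351.695) ≈ 0.431.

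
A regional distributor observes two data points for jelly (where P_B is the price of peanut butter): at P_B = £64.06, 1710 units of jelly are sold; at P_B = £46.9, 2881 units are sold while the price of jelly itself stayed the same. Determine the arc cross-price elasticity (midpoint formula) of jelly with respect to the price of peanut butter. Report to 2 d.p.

-1.65

ΔQ_A = 2881 − 1710 = 1171; ΔP_B = 46.9 − 64.06 = -17.16.
Midpoints: Q̄_A = 2295.5, P̄_B = 55.48.
ε = (ΔQ_A/Q̄_A)/(ΔP_B/P̄_B) = (1171/2295.5)/(-17.16/55.48) ≈ -1.65.
ε < 0: jelly and peanut butter are complements.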